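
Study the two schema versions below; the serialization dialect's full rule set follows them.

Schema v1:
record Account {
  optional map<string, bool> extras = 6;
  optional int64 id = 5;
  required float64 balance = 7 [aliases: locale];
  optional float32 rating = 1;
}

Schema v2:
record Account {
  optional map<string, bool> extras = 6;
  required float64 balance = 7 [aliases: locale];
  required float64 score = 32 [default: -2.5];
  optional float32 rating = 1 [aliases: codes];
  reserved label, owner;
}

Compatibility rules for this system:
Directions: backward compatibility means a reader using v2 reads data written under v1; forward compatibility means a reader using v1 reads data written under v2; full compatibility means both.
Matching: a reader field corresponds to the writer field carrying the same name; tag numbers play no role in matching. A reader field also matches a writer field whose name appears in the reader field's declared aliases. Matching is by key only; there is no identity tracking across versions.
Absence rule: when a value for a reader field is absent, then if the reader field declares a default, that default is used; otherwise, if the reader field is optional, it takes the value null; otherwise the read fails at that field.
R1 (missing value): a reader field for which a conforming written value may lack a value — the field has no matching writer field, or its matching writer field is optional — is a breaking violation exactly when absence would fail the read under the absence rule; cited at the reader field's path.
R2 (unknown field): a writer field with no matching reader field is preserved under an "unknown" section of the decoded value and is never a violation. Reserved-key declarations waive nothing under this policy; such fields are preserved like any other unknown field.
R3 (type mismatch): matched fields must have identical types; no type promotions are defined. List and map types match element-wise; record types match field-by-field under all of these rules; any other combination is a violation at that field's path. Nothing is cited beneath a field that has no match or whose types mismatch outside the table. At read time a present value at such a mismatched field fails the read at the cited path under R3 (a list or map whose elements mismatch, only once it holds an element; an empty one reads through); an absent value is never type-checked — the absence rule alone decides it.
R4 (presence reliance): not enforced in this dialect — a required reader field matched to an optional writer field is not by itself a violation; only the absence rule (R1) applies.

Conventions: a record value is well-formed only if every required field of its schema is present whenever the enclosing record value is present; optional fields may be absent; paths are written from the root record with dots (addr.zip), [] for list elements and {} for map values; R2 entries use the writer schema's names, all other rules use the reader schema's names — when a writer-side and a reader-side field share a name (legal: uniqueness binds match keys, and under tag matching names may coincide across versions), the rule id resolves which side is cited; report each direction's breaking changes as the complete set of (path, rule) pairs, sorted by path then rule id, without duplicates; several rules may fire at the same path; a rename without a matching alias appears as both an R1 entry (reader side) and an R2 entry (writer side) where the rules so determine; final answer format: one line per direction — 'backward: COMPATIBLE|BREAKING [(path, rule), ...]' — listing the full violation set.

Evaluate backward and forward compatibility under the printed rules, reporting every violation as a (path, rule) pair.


arrows below run writer -> reader for Account
backward analysis of Account with v2 as reader and v1 as writer:
  writer optional, map<string, bool> -> map<string, bool>: reader extras maps from writer extras
  writer required, float64 -> float64: reader balance maps from writer balance
  score: no writer match
  writer optional, float32 -> float32: reader rating maps from writer rating
  writer field id has no reader counterpart
  => backward verdict for Account: COMPATIBLE, no violations
forward analysis of Account with v1 as reader and v2 as writer:
  writer optional, map<string, bool> -> map<string, bool>: reader extras maps from writer extras
  id: no writer match
  writer required, float64 -> float64: reader balance maps from writer balance
  writer optional, float32 -> float32: reader rating maps from writer rating
  writer field score has no reader counterpart
  => forward verdict for Account: COMPATIBLE, no violations

backward: COMPATIBLE []; forward: COMPATIBLE []


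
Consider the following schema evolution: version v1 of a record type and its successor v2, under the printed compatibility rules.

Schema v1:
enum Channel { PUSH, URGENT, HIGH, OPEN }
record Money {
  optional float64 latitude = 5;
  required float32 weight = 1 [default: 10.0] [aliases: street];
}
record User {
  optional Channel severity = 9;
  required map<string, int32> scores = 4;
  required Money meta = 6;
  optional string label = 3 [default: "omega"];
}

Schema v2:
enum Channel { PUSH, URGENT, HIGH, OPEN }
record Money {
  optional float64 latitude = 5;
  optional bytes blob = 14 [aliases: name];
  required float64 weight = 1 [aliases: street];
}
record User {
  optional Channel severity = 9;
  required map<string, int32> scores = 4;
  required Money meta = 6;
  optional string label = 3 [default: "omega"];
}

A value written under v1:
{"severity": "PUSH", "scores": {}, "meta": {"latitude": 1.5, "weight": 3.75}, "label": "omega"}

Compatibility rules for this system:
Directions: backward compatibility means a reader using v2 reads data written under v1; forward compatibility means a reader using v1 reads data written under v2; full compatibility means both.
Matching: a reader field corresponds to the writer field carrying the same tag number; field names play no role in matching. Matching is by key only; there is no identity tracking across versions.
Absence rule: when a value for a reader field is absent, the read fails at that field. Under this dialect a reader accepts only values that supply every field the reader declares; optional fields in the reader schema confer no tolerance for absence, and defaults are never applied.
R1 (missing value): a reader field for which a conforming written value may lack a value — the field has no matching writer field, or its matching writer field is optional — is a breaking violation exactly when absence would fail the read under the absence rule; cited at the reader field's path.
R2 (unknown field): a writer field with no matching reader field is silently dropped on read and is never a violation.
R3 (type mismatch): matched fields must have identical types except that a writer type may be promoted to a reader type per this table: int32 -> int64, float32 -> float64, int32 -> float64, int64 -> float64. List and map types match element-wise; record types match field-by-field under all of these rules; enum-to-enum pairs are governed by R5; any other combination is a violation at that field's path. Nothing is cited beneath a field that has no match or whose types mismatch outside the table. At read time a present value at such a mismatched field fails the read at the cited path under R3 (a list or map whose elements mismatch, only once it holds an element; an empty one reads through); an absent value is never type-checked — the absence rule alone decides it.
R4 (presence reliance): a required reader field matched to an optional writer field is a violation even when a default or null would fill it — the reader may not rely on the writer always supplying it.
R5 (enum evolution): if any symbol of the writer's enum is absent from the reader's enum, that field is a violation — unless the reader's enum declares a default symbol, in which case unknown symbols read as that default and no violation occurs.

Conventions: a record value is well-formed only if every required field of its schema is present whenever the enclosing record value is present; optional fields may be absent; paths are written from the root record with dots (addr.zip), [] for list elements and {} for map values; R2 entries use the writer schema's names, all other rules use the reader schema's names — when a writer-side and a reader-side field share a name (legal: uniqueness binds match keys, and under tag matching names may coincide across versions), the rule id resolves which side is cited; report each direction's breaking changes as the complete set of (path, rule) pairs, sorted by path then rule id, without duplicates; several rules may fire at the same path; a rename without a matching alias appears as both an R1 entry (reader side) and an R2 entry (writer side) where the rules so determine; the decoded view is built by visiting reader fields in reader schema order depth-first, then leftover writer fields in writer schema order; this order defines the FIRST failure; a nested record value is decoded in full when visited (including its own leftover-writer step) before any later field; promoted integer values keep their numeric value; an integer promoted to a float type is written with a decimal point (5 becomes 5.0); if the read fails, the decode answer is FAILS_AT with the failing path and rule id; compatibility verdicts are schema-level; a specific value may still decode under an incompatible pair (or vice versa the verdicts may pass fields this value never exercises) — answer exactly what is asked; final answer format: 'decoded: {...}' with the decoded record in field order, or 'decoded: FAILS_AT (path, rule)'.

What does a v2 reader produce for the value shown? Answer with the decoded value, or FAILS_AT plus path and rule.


in User below, arrows point writer -> reader
decode (reader v2):
  severity := "PUSH"
  scores := {}
  meta.latitude := 1.5
  read fails at meta.blob under R1 (no fill)
  => FAILS_AT (meta.blob, R1)
the rest of the User diff is inert for this question:
  field weight in record Money: type float32 changed to float64 (its default is dropped) -> changes User's schema-level verdicts only — the decode of this value is the same

decoded: FAILS_AT (meta.blob, R1)


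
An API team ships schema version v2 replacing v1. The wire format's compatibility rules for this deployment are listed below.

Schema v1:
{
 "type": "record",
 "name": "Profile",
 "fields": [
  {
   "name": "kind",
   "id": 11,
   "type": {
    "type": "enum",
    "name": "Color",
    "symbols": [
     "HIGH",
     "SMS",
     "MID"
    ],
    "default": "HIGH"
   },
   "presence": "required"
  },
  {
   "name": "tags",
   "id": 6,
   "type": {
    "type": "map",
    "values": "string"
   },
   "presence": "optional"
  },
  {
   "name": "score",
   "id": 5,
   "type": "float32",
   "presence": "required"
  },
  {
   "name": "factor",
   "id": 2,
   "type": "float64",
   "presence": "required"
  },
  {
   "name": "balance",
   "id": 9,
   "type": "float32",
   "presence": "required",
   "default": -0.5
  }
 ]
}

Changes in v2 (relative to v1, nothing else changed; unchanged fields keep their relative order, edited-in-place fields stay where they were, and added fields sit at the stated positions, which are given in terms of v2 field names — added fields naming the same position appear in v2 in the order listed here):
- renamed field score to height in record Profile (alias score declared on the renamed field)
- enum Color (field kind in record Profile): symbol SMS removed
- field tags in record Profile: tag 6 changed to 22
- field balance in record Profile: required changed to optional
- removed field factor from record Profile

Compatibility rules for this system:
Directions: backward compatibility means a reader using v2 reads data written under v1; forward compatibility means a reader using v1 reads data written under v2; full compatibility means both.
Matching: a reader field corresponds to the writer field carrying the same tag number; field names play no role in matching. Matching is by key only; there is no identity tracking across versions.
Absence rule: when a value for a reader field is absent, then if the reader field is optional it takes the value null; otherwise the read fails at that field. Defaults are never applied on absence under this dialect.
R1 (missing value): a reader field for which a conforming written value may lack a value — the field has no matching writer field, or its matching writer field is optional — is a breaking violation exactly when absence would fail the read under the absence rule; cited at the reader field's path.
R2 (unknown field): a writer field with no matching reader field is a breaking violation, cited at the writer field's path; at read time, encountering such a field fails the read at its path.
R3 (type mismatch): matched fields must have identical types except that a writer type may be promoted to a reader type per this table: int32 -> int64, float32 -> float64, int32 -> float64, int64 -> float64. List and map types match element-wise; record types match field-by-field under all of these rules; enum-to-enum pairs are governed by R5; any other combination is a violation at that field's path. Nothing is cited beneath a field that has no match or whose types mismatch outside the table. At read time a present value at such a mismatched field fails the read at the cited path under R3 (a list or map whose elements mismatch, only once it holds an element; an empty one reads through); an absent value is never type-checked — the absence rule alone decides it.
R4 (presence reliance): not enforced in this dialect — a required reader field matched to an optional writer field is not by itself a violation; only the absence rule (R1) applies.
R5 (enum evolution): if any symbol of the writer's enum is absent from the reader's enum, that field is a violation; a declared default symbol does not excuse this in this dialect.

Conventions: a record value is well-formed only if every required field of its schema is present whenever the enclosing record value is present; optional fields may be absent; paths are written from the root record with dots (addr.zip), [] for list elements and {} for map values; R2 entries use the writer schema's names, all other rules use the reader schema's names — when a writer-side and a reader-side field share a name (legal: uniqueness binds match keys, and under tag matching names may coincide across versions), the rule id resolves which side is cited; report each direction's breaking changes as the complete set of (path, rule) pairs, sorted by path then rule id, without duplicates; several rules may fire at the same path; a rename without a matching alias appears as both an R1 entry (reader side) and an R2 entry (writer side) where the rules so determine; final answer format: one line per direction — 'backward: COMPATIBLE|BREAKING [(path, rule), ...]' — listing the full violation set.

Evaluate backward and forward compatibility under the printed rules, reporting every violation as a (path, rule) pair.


backward: BREAKING [(factor, R2), (kind, R5), (tags, R2)]; forward: BREAKING [(balance, R1), (factor, R1), (tags, R2)]

each type pair in Profile: writer, then reader
backward for Profile (reader v2, writer v1):
  kind <- kind (Color -> Color, writer required)
  no writer field matches reader tags
  height <- score (float32 -> float32, writer required)
  balance <- balance (float32 -> float32, writer required)
  leftover writer field: tags
  leftover writer field: factor
  rule R2 violated at factor
  rule R5 violated at kind
  rule R2 violated at tags
  => backward verdict for Profile: BREAKING, 3 violation(s)
forward for Profile (reader v1, writer v2):
  kind <- kind (Color -> Color, writer required)
  no writer field matches reader tags
  score <- height (float32 -> float32, writer required)
  no writer field matches reader factor
  balance <- balance (float32 -> float32, writer optional)
  leftover writer field: tags
  rule R1 violated at balance
  rule R1 violated at factor
  rule R2 violated at tags
  => forward verdict for Profile: BREAKING, 3 violation(s)


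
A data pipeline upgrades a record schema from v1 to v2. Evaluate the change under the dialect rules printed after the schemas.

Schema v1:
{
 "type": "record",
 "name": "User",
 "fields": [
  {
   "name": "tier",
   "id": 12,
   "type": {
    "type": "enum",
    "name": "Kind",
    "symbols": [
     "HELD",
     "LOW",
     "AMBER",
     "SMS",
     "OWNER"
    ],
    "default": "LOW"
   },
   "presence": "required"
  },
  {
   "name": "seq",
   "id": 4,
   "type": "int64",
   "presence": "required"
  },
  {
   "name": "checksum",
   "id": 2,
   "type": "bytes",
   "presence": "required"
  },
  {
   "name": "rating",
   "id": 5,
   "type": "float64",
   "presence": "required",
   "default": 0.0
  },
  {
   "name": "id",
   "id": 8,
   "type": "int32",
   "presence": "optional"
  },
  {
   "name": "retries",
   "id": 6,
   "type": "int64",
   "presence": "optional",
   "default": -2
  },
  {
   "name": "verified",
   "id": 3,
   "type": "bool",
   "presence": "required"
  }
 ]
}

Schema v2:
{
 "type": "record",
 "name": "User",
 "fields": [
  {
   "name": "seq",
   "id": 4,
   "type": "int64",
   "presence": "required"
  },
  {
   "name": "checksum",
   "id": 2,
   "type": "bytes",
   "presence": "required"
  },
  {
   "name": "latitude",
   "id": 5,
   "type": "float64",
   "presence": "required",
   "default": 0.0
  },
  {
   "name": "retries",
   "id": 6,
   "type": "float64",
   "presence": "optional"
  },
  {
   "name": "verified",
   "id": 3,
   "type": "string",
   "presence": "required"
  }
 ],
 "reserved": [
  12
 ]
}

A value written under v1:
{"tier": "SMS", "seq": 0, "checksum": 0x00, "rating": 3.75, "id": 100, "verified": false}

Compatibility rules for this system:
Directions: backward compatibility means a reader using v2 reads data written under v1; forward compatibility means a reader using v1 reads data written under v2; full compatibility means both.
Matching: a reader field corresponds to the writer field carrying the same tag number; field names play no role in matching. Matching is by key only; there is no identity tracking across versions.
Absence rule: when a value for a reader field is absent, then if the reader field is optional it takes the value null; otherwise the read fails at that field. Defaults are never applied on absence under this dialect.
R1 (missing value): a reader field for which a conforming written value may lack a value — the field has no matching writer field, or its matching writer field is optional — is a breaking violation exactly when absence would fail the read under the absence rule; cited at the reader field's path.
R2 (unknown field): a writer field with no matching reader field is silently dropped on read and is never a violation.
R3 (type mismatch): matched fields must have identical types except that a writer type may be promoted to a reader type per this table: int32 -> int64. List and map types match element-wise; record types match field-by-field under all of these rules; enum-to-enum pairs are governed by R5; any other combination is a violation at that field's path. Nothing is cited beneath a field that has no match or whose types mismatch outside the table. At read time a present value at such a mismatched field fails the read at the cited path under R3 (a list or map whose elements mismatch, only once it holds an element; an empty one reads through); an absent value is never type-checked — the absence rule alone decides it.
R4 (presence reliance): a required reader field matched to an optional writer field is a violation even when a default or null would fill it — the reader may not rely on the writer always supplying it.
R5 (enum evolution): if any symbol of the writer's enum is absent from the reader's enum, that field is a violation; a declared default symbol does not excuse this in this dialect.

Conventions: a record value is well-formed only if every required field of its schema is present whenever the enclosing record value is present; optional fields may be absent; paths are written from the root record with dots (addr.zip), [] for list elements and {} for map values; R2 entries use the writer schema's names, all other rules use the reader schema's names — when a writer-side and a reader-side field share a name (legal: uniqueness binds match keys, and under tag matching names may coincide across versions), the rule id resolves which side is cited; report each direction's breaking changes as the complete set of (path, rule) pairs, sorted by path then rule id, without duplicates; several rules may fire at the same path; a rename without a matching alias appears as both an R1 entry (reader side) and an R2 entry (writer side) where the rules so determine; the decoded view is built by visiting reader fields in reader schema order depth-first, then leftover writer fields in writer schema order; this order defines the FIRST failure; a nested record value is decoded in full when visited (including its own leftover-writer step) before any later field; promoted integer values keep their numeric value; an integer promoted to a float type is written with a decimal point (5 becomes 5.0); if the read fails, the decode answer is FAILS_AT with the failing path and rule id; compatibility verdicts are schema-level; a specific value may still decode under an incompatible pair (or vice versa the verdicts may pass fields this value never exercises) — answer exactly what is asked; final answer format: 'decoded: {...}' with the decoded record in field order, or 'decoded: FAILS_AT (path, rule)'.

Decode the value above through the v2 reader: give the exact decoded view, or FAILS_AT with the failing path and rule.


decoded: FAILS_AT (verified, R3)

the writer's type comes first in each User pair
decode (reader v2):
  seq := 0
  checksum := 0x00
  latitude := 3.75 (from writer rating)
  retries := null (absent, optional -> null)
  read fails at verified under R3
  => FAILS_AT (verified, R3)
the other User changes do not affect what is asked:
  renamed field rating to latitude in record User -> fires no rule on User under this dialect and leaves the result unchanged
  removed field tier from record User (its key 12 joins the reserved list) -> changes User's schema-level verdicts only — the decode of this value is the same
  field retries in record User: type int64 changed to float64 (its default is dropped) -> changes User's schema-level verdicts only — the decode of this value is the same
  removed field id from record User -> fires no rule on User under this dialect and leaves the result unchanged


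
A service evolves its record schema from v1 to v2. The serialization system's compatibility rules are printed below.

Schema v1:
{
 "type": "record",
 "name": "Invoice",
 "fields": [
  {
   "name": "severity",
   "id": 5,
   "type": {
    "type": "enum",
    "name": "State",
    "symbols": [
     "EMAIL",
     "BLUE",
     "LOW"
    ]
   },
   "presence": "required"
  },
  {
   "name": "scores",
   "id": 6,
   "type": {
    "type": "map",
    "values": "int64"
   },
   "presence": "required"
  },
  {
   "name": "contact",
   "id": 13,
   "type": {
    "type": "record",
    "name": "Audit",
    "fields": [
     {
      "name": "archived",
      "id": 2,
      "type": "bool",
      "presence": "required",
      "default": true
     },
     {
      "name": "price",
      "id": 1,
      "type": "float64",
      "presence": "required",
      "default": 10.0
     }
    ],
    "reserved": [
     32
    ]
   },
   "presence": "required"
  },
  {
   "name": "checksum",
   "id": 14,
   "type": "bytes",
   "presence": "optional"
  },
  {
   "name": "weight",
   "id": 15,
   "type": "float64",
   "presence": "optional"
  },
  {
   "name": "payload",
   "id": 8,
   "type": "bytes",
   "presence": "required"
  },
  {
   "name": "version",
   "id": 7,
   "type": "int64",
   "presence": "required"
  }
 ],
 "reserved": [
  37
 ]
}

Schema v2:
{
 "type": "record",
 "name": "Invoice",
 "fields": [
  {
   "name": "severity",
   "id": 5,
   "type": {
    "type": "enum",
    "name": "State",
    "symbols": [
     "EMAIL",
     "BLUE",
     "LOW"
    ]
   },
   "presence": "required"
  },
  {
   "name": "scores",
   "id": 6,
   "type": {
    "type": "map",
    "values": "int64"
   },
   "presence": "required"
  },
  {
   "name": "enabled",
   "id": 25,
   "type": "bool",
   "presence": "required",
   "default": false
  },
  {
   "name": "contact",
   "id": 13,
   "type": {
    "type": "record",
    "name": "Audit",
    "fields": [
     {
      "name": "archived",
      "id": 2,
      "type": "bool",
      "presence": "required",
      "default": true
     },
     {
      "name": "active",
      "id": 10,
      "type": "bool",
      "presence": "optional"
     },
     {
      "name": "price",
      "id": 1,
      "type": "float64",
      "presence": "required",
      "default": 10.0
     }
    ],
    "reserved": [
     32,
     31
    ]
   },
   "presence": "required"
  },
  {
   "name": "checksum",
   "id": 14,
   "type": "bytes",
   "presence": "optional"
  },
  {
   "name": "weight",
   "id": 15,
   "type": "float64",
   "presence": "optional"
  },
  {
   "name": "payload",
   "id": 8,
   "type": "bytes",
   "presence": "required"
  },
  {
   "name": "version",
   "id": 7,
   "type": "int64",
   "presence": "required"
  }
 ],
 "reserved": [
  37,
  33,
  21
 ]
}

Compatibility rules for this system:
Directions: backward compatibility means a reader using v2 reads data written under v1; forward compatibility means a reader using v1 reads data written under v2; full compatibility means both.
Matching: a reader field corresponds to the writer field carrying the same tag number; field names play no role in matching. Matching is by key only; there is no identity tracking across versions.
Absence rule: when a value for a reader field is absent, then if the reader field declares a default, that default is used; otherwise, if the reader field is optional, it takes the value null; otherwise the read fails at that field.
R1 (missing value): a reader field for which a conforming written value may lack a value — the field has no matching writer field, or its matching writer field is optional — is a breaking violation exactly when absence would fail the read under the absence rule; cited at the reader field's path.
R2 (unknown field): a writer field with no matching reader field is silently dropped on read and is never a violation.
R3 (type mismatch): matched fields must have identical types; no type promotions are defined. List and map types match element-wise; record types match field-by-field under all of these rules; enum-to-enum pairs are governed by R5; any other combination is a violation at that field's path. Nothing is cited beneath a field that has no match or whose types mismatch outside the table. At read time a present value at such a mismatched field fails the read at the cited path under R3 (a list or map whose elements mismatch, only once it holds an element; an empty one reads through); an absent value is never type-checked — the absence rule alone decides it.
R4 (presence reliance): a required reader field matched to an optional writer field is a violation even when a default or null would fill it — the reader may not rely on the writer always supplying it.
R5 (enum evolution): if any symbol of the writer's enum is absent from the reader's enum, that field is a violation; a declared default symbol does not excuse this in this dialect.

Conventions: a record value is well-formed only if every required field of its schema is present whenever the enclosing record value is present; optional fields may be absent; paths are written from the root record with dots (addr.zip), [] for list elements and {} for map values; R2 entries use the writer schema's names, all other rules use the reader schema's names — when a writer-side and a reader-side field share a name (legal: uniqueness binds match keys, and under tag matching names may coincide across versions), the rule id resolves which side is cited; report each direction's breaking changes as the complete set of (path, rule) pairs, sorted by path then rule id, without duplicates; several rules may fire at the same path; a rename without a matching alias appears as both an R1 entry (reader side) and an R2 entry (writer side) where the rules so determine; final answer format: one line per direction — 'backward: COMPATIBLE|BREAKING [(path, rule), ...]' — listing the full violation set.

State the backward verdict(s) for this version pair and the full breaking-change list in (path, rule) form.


backward: COMPATIBLE []

each type pair in Invoice: writer, then reader
backward for Invoice (reader v2, writer v1):
  severity: State -> State, writer required; from severity
  scores: map<string, int64> -> map<string, int64>, writer required; from scores
  enabled: no writer-side match
  contact: Audit -> Audit, writer required; from contact
  checksum: bytes -> bytes, writer optional; from checksum
  weight: float64 -> float64, writer optional; from weight
  payload: bytes -> bytes, writer required; from payload
  version: int64 -> int64, writer required; from version
  contact.archived: bool -> bool, writer required; from contact.archived
  contact.active: no writer-side match
  contact.price: float64 -> float64, writer required; from contact.price
  => backward: COMPATIBLE
remaining Invoice differences; none change what is asked:
  added field enabled to record Invoice: required bool, tag 25, default false (in v2 it sits immediately before contact) -> fires no rule on Invoice, leaving the asked answer as it is
  added field active to record Audit: optional bool, tag 10 (in v2 it sits immediately before price) -> fires no rule on Invoice, leaving the asked answer as it is


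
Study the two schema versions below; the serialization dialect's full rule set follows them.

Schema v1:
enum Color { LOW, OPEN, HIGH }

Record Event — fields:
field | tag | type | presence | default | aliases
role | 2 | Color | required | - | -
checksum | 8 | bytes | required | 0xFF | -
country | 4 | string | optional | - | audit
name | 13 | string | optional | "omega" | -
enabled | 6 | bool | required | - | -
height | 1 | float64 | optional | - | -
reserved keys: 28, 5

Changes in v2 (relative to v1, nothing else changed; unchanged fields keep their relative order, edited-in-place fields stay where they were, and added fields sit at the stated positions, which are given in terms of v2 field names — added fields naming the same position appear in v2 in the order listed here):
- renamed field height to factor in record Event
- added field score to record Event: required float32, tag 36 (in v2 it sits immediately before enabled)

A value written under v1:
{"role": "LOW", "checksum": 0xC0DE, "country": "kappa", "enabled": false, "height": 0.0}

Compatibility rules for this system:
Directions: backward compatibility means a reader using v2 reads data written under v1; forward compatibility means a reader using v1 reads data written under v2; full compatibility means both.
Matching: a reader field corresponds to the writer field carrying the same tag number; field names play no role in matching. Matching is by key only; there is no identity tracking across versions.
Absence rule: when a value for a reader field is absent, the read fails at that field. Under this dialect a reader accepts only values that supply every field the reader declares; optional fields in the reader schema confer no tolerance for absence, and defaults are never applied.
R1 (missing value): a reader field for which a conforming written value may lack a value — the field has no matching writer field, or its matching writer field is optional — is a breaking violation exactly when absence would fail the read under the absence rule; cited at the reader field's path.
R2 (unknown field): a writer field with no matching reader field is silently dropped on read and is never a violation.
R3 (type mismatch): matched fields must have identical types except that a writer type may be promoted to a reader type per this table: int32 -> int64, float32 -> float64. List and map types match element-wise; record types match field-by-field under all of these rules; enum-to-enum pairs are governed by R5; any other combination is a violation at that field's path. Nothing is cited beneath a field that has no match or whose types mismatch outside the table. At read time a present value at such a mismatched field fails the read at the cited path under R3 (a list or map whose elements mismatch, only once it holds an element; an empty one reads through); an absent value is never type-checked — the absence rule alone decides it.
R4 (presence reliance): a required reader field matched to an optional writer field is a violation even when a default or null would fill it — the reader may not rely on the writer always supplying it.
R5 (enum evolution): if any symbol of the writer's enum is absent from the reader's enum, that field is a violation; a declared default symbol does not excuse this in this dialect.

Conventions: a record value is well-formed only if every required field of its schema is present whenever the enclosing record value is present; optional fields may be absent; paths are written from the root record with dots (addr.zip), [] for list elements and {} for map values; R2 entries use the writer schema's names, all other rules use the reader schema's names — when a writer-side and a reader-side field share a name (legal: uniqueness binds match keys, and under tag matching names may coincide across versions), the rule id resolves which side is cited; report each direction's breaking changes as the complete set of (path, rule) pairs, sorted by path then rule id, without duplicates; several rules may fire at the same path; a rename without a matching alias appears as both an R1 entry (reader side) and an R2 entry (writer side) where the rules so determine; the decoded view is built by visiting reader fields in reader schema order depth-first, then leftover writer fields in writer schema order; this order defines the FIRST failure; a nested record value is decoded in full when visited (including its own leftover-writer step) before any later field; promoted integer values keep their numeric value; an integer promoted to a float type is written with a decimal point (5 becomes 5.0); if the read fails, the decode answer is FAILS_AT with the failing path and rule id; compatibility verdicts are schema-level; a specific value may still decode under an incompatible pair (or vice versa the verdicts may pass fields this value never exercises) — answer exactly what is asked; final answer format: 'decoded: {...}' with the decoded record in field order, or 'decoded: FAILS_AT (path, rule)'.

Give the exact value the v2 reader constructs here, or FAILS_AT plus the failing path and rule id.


decoded: FAILS_AT (name, R1)

arrows below run writer -> reader for Event
decode (reader v2):
  role := "LOW"
  checksum := 0xC0DE
  country := "kappa"
  read fails at name under R1 (no fill)
  => FAILS_AT (name, R1)
diffs on Event not affecting the asked answer:
  renamed field height to factor in record Event -> affects the rule determinations only; this particular Event value decodes identically
  added field score to record Event: required float32, tag 36 (in v2 it sits immediately before enabled) -> affects the rule determinations only; this particular Event value decodes identically


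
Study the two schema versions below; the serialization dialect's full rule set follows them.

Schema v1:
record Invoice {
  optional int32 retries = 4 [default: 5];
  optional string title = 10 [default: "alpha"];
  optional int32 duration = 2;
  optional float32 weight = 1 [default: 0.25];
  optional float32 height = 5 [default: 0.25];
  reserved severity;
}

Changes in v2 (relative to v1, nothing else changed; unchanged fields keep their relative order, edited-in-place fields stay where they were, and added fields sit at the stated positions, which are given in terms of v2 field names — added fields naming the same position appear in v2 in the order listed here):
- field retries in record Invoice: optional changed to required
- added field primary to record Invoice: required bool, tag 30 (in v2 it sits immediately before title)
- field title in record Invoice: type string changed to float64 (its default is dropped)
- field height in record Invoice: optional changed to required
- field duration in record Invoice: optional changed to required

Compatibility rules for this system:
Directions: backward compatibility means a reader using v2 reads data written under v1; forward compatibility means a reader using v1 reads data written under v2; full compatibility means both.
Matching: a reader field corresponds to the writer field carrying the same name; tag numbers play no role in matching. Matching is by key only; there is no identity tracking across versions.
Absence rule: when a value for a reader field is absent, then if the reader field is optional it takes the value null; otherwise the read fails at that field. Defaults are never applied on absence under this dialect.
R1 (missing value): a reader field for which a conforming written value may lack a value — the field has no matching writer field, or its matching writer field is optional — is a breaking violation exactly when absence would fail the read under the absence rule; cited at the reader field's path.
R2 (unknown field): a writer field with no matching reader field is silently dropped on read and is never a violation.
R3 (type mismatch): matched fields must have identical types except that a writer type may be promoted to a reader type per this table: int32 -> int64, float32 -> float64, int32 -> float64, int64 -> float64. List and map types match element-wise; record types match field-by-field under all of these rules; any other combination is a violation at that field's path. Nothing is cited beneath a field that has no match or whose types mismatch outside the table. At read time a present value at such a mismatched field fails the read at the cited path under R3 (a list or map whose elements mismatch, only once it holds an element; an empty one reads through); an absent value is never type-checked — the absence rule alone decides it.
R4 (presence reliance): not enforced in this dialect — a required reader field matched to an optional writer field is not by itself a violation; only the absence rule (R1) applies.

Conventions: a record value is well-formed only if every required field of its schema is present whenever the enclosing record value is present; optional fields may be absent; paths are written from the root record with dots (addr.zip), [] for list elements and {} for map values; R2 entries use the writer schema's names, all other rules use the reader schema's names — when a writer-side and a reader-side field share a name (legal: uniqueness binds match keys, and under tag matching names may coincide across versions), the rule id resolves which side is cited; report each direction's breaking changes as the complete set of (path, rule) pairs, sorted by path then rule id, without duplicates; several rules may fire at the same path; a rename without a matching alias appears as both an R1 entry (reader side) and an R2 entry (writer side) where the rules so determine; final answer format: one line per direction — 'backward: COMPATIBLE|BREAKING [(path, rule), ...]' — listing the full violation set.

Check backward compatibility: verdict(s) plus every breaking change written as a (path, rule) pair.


arrows below run writer -> reader for Invoice
backward for Invoice (reader v2, writer v1):
  retries: int32 -> int32, writer optional; from retries
  primary: no writer-side match
  title: string -> float64, writer optional; from title
  duration: int32 -> int32, writer optional; from duration
  weight: float32 -> float32, writer optional; from weight
  height: float32 -> float32, writer optional; from height
  violation R1 at duration
  violation R1 at height
  violation R1 at primary
  violation R1 at retries
  violation R3 at title
  => 5 violation(s): backward is BREAKING for Invoice

backward: BREAKING [(duration, R1), (height, R1), (primary, R1), (retries, R1), (title, R3)]


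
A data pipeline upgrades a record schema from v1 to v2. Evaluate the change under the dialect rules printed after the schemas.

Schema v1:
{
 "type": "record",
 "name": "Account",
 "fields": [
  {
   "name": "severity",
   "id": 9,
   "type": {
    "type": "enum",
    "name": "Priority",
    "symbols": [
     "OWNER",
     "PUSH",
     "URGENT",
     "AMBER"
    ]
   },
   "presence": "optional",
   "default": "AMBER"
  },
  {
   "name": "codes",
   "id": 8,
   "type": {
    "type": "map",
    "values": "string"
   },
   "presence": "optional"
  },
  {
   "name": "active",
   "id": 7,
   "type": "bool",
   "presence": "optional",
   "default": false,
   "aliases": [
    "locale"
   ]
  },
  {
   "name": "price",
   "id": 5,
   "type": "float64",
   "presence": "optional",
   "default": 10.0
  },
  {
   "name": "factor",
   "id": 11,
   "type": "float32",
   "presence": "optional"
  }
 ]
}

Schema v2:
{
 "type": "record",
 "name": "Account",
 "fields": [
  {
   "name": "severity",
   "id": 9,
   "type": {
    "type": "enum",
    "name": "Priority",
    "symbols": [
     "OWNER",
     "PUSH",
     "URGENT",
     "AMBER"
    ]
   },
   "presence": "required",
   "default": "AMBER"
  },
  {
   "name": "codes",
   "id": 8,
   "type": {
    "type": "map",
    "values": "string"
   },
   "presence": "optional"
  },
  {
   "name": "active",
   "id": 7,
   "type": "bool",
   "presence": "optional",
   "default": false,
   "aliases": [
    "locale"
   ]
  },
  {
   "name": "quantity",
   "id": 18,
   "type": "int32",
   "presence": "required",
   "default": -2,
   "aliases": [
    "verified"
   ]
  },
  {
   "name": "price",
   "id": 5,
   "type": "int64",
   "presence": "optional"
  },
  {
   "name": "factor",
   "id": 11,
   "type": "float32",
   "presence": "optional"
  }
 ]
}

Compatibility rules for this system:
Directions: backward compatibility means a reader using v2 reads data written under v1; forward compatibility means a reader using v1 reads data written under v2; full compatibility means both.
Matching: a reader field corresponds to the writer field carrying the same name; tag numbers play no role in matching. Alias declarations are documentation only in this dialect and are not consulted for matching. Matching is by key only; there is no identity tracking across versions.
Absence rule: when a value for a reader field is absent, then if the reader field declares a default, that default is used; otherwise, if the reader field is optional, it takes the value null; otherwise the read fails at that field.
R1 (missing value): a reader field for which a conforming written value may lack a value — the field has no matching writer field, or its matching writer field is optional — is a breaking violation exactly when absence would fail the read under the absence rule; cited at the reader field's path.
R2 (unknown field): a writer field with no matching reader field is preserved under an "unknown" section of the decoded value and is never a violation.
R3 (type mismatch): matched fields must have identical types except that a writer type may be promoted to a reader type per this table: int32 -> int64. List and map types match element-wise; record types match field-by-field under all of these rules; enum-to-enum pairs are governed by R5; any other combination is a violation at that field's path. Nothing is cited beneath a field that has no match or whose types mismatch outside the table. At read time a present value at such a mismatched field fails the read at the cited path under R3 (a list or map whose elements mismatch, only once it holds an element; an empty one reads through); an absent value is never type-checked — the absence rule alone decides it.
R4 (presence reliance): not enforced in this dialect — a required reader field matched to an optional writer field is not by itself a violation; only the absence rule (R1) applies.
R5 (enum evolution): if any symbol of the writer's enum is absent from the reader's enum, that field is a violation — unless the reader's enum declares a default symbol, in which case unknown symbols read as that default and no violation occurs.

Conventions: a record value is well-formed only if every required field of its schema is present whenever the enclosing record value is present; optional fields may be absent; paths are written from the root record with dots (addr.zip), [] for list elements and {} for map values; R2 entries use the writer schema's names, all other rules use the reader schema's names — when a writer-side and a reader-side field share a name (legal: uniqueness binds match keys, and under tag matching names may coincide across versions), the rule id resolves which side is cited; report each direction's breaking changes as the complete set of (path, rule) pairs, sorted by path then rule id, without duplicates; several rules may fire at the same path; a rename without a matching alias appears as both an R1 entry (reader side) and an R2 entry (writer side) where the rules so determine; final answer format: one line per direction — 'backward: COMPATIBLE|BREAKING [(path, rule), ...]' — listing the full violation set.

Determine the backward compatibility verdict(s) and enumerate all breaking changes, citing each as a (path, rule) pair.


backward: BREAKING [(price, R3)]

the writer's type comes first in each Account pair
backward on Account — v2 reading data written by v1:
  writer optional, Priority -> Priority: reader severity maps from writer severity
  writer optional, map<string, string> -> map<string, string>: reader codes maps from writer codes
  writer optional, bool -> bool: reader active maps from writer active
  quantity has no writer counterpart
  writer optional, float64 -> int64: reader price maps from writer price
  writer optional, float32 -> float32: reader factor maps from writer factor
  breaking: (price, R3)
  backward on Account therefore BREAKING (1)
the other Account changes do not affect what is asked:
  added field quantity to record Account: required int32, tag 18, default -2 (in v2 it sits immediately before price) -> fires no rule on Account, leaving the asked answer as it is
  field severity in record Account: optional changed to required -> fires no rule on Account, leaving the asked answer as it is
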